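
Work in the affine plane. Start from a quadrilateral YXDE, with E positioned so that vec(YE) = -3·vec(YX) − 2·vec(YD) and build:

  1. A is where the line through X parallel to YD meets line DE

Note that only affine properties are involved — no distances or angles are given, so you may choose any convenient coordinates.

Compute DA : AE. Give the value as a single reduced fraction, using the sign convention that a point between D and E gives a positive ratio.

Work in coordinates with Y = (0, 0), X = (1, 0), D = (0, 1), E = (-3, -2).
1. A is where the line through X parallel to YD meets line DE ⇒ A = (1, 2)
A = D + t·(E−D) with t = -1/3, so DA:AE = t:(1−t) = -1/3:4/3

DA:AE = -1/4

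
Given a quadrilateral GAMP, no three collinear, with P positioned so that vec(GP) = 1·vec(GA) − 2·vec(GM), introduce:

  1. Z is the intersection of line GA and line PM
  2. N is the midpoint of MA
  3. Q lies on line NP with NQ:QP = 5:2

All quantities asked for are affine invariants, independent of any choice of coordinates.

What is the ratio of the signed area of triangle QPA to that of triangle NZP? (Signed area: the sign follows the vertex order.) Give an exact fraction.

[QPA]:[NZP] = 3/7

Choose coordinates G = (0, 0), A = (1, 0), M = (0, 1), P = (1, -2).
1. Z is the intersection of line GA and line PM ⇒ Z = (1/3, 0)
2. N is the midpoint of MA ⇒ N = (1/2, 1/2)
3. Q lies on line NP with NQ:QP = 5:2 ⇒ Q = (6/7, -9/7)
2·[QPA] = 2/7, 2·[NZP] = 2/3
[QPA]:[NZP] = 2/7:2/3 = 3/7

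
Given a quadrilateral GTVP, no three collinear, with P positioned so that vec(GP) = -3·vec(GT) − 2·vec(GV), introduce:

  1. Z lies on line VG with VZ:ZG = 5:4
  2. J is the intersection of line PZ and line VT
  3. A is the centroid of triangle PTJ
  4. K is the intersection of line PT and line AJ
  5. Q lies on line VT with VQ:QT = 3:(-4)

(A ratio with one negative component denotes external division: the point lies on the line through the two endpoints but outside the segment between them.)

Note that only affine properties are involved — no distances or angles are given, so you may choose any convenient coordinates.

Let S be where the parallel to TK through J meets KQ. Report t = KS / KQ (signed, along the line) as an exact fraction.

Work in coordinates with G = (0, 0), T = (1, 0), V = (0, 1), P = (-3, -2).
1. Z lies on line VG with VZ:ZG = 5:4 ⇒ Z = (0, 4/9)
2. J is the intersection of line PZ and line VT ⇒ J = (15/49, 34/49)
3. A is the centroid of triangle PTJ ⇒ A = (-83/147, -64/147)
4. K is the intersection of line PT and line AJ ⇒ K = (-1, -1)
5. Q lies on line VT with VQ:QT = 3:(-4) ⇒ Q = (-3, 4)
through J parallel to TK: direction (-2, -1); meets KQ at S = (-66/49, -13/98)
S = K + t·(Q−K) with t = 17/98

t = 17/98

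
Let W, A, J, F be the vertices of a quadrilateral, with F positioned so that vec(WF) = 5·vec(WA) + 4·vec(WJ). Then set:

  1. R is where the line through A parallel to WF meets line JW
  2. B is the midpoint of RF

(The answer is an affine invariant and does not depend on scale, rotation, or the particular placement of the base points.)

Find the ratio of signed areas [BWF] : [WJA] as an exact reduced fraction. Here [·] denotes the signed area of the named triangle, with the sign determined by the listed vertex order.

Assign W = (0, 0), A = (1, 0), J = (0, 1), F = (5, 4) — the answer is frame-independent, so this choice is without loss of generality.
1. R is where the line through A parallel to WF meets line JW ⇒ R = (0, -4/5)
2. B is the midpoint of RF ⇒ B = (5/2, 8/5)
2·[BWF] = -2, 2·[WJA] = -1
[BWF]:[WJA] = -2:-1 = 2

[BWF]:[WJA] = 2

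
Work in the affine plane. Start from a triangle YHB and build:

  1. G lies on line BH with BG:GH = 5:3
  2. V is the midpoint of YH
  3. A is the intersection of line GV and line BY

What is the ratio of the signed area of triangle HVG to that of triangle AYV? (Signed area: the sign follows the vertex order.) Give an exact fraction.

Assign Y = (0, 0), H = (1, 0), B = (0, 1) — the answer is frame-independent, so this choice is without loss of generality.
1. G lies on line BH with BG:GH = 5:3 ⇒ G = (5/8, 3/8)
2. V is the midpoint of YH ⇒ V = (1/2, 0)
3. A is the intersection of line GV and line BY ⇒ A = (0, -3/2)
2·[HVG] = -3/16, 2·[AYV] = -3/4
[HVG]:[AYV] = -3/16:-3/4 = 1/4

[HVG]:[AYV] = 1/4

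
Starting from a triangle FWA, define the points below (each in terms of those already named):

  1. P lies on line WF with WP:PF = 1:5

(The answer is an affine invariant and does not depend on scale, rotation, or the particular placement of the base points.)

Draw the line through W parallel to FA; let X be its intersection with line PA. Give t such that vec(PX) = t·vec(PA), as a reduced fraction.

t = -1/5

Work in coordinates with F = (0, 0), W = (1, 0), A = (0, 1).
1. P lies on line WF with WP:PF = 1:5 ⇒ P = (5/6, 0)
through W parallel to FA: direction (0, 1); meets PA at X = (1, -1/5)
X = P + t·(A−P) with t = -1/5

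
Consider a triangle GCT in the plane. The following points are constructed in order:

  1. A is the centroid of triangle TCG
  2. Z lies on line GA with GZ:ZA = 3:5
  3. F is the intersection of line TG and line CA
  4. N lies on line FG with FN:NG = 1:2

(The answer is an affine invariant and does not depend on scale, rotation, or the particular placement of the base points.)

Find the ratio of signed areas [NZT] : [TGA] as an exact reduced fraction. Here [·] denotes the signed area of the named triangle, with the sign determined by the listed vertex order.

[NZT]:[TGA] = 1/4

Assign G = (0, 0), C = (1, 0), T = (0, 1) — the answer is frame-independent, so this choice is without loss of generality.
1. A is the centroid of triangle TCG ⇒ A = (1/3, 1/3)
2. Z lies on line GA with GZ:ZA = 3:5 ⇒ Z = (1/8, 1/8)
3. F is the intersection of line TG and line CA ⇒ F = (0, 1/2)
4. N lies on line FG with FN:NG = 1:2 ⇒ N = (0, 1/3)
2·[NZT] = 1/12, 2·[TGA] = 1/3
[NZT]:[TGA] = 1/12:1/3 = 1/4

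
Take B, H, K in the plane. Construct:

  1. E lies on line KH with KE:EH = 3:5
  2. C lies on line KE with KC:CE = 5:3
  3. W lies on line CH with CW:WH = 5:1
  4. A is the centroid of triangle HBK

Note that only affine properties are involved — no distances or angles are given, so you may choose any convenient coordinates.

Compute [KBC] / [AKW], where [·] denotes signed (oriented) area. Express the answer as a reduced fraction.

Choose coordinates B = (0, 0), H = (1, 0), K = (0, 1).
1. E lies on line KH with KE:EH = 3:5 ⇒ E = (3/8, 5/8)
2. C lies on line KE with KC:CE = 5:3 ⇒ C = (15/64, 49/64)
3. W lies on line CH with CW:WH = 5:1 ⇒ W = (335/384, 49/384)
4. A is the centroid of triangle HBK ⇒ A = (1/3, 1/3)
2·[KBC] = 15/64, 2·[AKW] = -335/1152
[KBC]:[AKW] = 15/64:-335/1152 = -54/67

[KBC]:[AKW] = -54/67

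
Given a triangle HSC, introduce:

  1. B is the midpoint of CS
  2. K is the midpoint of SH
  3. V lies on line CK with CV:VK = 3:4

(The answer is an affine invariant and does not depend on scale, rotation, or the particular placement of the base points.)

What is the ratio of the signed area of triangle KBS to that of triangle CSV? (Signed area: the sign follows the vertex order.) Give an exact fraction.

[KBS]:[CSV] = 7/6

Assign H = (0, 0), S = (1, 0), C = (0, 1) — the answer is frame-independent, so this choice is without loss of generality.
1. B is the midpoint of CS ⇒ B = (1/2, 1/2)
2. K is the midpoint of SH ⇒ K = (1/2, 0)
3. V lies on line CK with CV:VK = 3:4 ⇒ V = (3/14, 4/7)
2·[KBS] = -1/4, 2·[CSV] = -3/14
[KBS]:[CSV] = -1/4:-3/14 = 7/6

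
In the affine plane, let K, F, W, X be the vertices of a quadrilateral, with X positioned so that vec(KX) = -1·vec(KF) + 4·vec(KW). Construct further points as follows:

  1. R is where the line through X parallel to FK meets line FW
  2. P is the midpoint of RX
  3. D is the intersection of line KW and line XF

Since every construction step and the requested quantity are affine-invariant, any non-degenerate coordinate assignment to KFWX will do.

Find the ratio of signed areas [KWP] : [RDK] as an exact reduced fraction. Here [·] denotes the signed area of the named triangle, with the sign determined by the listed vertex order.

Choose coordinates K = (0, 0), F = (1, 0), W = (0, 1), X = (-1, 4).
1. R is where the line through X parallel to FK meets line FW ⇒ R = (-3, 4)
2. P is the midpoint of RX ⇒ P = (-2, 4)
3. D is the intersection of line KW and line XF ⇒ D = (0, 2)
2·[KWP] = 2, 2·[RDK] = -6
[KWP]:[RDK] = 2:-6 = -1/3

[KWP]:[RDK] = -1/3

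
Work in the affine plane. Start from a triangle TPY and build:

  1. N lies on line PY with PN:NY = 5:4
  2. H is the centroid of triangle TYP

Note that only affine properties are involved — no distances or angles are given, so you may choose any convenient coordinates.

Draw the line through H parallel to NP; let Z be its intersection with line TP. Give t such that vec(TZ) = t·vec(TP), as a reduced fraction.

t = 2/3

Assign T = (0, 0), P = (1, 0), Y = (0, 1) — the answer is frame-independent, so this choice is without loss of generality.
1. N lies on line PY with PN:NY = 5:4 ⇒ N = (4/9, 5/9)
2. H is the centroid of triangle TYP ⇒ H = (1/3, 1/3)
through H parallel to NP: direction (5/9, -5/9); meets TP at Z = (2/3, 0)
Z = T + t·(P−T) with t = 2/3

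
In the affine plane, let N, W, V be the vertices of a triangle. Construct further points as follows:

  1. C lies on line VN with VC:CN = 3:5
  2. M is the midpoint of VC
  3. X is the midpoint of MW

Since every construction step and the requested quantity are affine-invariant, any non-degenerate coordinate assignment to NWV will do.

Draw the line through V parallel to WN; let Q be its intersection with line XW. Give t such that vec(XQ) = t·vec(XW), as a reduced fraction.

Choose coordinates N = (0, 0), W = (1, 0), V = (0, 1).
1. C lies on line VN with VC:CN = 3:5 ⇒ C = (0, 5/8)
2. M is the midpoint of VC ⇒ M = (0, 13/16)
3. X is the midpoint of MW ⇒ X = (1/2, 13/32)
through V parallel to WN: direction (-1, 0); meets XW at Q = (-3/13, 1)
Q = X + t·(W−X) with t = -19/13

t = -19/13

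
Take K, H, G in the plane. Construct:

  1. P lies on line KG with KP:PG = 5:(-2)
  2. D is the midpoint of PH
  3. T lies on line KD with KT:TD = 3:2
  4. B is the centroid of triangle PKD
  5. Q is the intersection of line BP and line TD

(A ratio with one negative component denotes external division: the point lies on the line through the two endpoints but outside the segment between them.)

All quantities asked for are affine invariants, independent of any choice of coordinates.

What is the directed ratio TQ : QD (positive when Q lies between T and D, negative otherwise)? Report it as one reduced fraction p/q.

Choose coordinates K = (0, 0), H = (1, 0), G = (0, 1).
1. P lies on line KG with KP:PG = 5:(-2) ⇒ P = (0, 5/3)
2. D is the midpoint of PH ⇒ D = (1/2, 5/6)
3. T lies on line KD with KT:TD = 3:2 ⇒ T = (3/10, 1/2)
4. B is the centroid of triangle PKD ⇒ B = (1/6, 5/6)
5. Q is the intersection of line BP and line TD ⇒ Q = (1/4, 5/12)
Q = T + t·(D−T) with t = -1/4, so TQ:QD = t:(1−t) = -1/4:5/4

TQ:QD = -1/5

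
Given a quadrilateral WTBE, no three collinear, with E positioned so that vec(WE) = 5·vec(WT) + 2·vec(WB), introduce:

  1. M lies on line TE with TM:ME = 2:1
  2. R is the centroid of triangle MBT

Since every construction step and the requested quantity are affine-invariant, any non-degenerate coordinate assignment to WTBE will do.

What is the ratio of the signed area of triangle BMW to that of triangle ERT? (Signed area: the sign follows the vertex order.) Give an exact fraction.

Work in coordinates with W = (0, 0), T = (1, 0), B = (0, 1), E = (5, 2).
1. M lies on line TE with TM:ME = 2:1 ⇒ M = (11/3, 4/3)
2. R is the centroid of triangle MBT ⇒ R = (14/9, 7/9)
2·[BMW] = -11/3, 2·[ERT] = 2
[BMW]:[ERT] = -11/3:2 = -11/6

[BMW]:[ERT] = -11/6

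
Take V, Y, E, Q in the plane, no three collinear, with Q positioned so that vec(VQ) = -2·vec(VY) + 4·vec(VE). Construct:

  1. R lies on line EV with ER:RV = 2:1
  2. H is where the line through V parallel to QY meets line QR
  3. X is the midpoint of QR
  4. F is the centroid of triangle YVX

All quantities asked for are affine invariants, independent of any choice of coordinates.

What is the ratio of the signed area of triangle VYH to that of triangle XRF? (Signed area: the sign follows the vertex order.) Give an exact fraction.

[VYH]:[XRF] = -16/7

Choose coordinates V = (0, 0), Y = (1, 0), E = (0, 1), Q = (-2, 4).
1. R lies on line EV with ER:RV = 2:1 ⇒ R = (0, 1/3)
2. H is where the line through V parallel to QY meets line QR ⇒ H = (2/3, -8/9)
3. X is the midpoint of QR ⇒ X = (-1, 13/6)
4. F is the centroid of triangle YVX ⇒ F = (0, 13/18)
2·[VYH] = -8/9, 2·[XRF] = 7/18
[VYH]:[XRF] = -8/9:7/18 = -16/7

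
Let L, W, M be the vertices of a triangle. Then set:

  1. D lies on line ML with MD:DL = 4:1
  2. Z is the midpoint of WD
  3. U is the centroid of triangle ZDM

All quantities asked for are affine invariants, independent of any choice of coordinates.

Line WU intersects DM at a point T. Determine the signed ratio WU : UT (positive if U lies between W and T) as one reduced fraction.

WU:UT = 5

Work in coordinates with L = (0, 0), W = (1, 0), M = (0, 1).
1. D lies on line ML with MD:DL = 4:1 ⇒ D = (0, 1/5)
2. Z is the midpoint of WD ⇒ Z = (1/2, 1/10)
3. U is the centroid of triangle ZDM ⇒ U = (1/6, 13/30)
line WU meets DM at T = (0, 13/25)
U = W + t·(T−W) with t = 5/6, so WU:UT = 5/6:1/6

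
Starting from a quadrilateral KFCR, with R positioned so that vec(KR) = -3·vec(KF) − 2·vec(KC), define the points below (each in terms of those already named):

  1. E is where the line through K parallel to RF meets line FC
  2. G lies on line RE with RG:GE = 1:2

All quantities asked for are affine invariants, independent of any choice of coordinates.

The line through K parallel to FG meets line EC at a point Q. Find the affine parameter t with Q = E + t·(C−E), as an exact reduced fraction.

t = -1/24

Work in coordinates with K = (0, 0), F = (1, 0), C = (0, 1), R = (-3, -2).
1. E is where the line through K parallel to RF meets line FC ⇒ E = (2/3, 1/3)
2. G lies on line RE with RG:GE = 1:2 ⇒ G = (-16/9, -11/9)
through K parallel to FG: direction (-25/9, -11/9); meets EC at Q = (25/36, 11/36)
Q = E + t·(C−E) with t = -1/24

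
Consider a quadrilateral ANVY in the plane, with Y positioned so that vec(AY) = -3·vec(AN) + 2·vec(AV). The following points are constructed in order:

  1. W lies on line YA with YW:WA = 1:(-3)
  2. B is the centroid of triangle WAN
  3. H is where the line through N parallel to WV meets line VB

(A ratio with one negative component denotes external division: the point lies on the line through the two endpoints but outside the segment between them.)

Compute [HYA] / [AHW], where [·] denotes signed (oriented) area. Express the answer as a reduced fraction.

[HYA]:[AHW] = 2/3

Work in coordinates with A = (0, 0), N = (1, 0), V = (0, 1), Y = (-3, 2).
1. W lies on line YA with YW:WA = 1:(-3) ⇒ W = (-9/2, 3)
2. B is the centroid of triangle WAN ⇒ B = (-7/6, 1)
3. H is where the line through N parallel to WV meets line VB ⇒ H = (-5/4, 1)
2·[HYA] = 1/2, 2·[AHW] = 3/4
[HYA]:[AHW] = 1/2:3/4 = 2/3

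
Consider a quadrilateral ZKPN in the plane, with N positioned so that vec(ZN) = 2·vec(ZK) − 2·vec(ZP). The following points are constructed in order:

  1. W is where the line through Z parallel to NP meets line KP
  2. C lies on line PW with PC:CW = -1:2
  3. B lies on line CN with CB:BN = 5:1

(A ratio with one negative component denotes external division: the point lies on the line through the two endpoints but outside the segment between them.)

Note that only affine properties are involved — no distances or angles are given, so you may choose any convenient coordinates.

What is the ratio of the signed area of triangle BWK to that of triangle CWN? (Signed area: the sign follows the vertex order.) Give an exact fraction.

Choose coordinates Z = (0, 0), K = (1, 0), P = (0, 1), N = (2, -2).
1. W is where the line through Z parallel to NP meets line KP ⇒ W = (-2, 3)
2. C lies on line PW with PC:CW = -1:2 ⇒ C = (2, -1)
3. B lies on line CN with CB:BN = 5:1 ⇒ B = (2, -11/6)
2·[BWK] = -5/2, 2·[CWN] = 4
[BWK]:[CWN] = -5/2:4 = -5/8

[BWK]:[CWN] = -5/8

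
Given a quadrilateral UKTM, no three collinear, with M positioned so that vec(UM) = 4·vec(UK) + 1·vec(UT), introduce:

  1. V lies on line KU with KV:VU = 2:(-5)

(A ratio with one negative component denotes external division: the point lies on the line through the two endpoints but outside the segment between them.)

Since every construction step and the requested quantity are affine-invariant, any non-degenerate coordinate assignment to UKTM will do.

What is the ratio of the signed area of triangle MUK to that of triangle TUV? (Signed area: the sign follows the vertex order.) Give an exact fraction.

[MUK]:[TUV] = 3/5

Work in coordinates with U = (0, 0), K = (1, 0), T = (0, 1), M = (4, 1).
1. V lies on line KU with KV:VU = 2:(-5) ⇒ V = (5/3, 0)
2·[MUK] = 1, 2·[TUV] = 5/3
[MUK]:[TUV] = 1:5/3 = 3/5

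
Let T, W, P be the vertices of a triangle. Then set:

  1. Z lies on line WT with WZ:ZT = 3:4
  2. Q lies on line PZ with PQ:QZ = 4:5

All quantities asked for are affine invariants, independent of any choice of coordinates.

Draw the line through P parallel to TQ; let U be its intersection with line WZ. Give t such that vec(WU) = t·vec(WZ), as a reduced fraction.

Assign T = (0, 0), W = (1, 0), P = (0, 1) — the answer is frame-independent, so this choice is without loss of generality.
1. Z lies on line WT with WZ:ZT = 3:4 ⇒ Z = (4/7, 0)
2. Q lies on line PZ with PQ:QZ = 4:5 ⇒ Q = (16/63, 5/9)
through P parallel to TQ: direction (16/63, 5/9); meets WZ at U = (-16/35, 0)
U = W + t·(Z−W) with t = 17/5

t = 17/5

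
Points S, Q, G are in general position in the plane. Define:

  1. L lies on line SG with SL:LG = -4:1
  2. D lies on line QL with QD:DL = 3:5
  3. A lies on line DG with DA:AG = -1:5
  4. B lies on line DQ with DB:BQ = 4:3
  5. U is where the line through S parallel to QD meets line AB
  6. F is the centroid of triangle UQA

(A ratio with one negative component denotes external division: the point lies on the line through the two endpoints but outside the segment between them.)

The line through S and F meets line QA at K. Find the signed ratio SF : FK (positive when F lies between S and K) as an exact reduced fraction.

SF:FK = 67/17

Work in coordinates with S = (0, 0), Q = (1, 0), G = (0, 1).
1. L lies on line SG with SL:LG = -4:1 ⇒ L = (0, 4/3)
2. D lies on line QL with QD:DL = 3:5 ⇒ D = (5/8, 1/2)
3. A lies on line DG with DA:AG = -1:5 ⇒ A = (25/32, 3/8)
4. B lies on line DQ with DB:BQ = 4:3 ⇒ B = (47/56, 3/14)
5. U is where the line through S parallel to QD meets line AB ⇒ U = (99/56, -33/14)
6. F is the centroid of triangle UQA ⇒ F = (265/224, -37/56)
line SF meets QA at K = (795/536, -111/134)
F = S + t·(K−S) with t = 67/84, so SF:FK = 67/84:17/84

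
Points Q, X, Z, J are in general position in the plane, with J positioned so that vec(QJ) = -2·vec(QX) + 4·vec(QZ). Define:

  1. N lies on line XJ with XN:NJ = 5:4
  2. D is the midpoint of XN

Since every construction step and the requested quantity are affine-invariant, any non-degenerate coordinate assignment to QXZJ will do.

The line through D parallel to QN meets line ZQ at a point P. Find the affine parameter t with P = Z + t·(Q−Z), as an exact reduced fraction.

t = -2/3

Assign Q = (0, 0), X = (1, 0), Z = (0, 1), J = (-2, 4) — the answer is frame-independent, so this choice is without loss of generality.
1. N lies on line XJ with XN:NJ = 5:4 ⇒ N = (-2/3, 20/9)
2. D is the midpoint of XN ⇒ D = (1/6, 10/9)
through D parallel to QN: direction (-2/3, 20/9); meets ZQ at P = (0, 5/3)
P = Z + t·(Q−Z) with t = -2/3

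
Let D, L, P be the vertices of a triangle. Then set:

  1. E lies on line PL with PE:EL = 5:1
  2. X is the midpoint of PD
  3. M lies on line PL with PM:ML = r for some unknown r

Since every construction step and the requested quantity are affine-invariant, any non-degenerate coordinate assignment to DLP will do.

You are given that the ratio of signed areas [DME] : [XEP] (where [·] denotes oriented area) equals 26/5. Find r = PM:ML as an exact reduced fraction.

r = -3/2

Choose coordinates D = (0, 0), L = (1, 0), P = (0, 1).
1. E lies on line PL with PE:EL = 5:1 ⇒ E = (5/6, 1/6)
2. X is the midpoint of PD ⇒ X = (0, 1/2)
3. With PM:ML = r, write λ = r/(r+1) so M = P + λ·(L−P); M is affine-linear in λ
Every point depending on M is an affine combination of M and λ-independent points, so each such coordinate is linear in λ; the λ² term in each signed area is a multiple of (L−P)×(L−P) = 0, so 2·[DME] and 2·[XEP] are each linear in λ. Evaluating at λ=0 and λ=1:
  2·[DME] = λ − 5/6,   2·[XEP] = 5/12
So [DME]:[XEP] = (λ − 5/6) / (5/12). Setting this equal to 26/5:
  λ − 5/6 = 26/5·(5/12)  ⇒  λ = 3
Then r = λ/(1−λ) = (3)/(-2) = -3/2. Check: with r = -3/2, M = (3, -2) and [DME]:[XEP] = 26/5 as required.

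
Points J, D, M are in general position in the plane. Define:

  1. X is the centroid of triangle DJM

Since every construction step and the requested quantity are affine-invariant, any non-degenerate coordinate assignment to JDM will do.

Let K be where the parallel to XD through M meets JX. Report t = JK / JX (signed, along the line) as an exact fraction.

Work in coordinates with J = (0, 0), D = (1, 0), M = (0, 1).
1. X is the centroid of triangle DJM ⇒ X = (1/3, 1/3)
through M parallel to XD: direction (2/3, -1/3); meets JX at K = (2/3, 2/3)
K = J + t·(X−J) with t = 2

t = 2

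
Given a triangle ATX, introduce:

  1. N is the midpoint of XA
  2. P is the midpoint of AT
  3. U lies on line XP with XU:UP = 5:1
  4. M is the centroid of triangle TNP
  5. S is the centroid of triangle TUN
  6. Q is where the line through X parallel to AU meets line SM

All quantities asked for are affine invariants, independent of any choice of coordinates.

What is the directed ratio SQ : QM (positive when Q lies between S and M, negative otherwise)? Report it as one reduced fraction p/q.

Set A = (0, 0), T = (1, 0), X = (0, 1); any affine frame gives the same invariant.
1. N is the midpoint of XA ⇒ N = (0, 1/2)
2. P is the midpoint of AT ⇒ P = (1/2, 0)
3. U lies on line XP with XU:UP = 5:1 ⇒ U = (5/12, 1/6)
4. M is the centroid of triangle TNP ⇒ M = (1/2, 1/6)
5. S is the centroid of triangle TUN ⇒ S = (17/36, 2/9)
6. Q is where the line through X parallel to AU meets line SM ⇒ Q = (5/72, 37/36)
Q = S + t·(M−S) with t = -29/2, so SQ:QM = t:(1−t) = -29/2:31/2

SQ:QM = -29/31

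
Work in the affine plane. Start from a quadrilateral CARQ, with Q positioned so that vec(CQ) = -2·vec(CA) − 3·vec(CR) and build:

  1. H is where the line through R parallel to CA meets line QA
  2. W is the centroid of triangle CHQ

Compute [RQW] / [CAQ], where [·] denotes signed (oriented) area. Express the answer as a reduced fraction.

Choose coordinates C = (0, 0), A = (1, 0), R = (0, 1), Q = (-2, -3).
1. H is where the line through R parallel to CA meets line QA ⇒ H = (2, 1)
2. W is the centroid of triangle CHQ ⇒ W = (0, -2/3)
2·[RQW] = 10/3, 2·[CAQ] = -3
[RQW]:[CAQ] = 10/3:-3 = -10/9

[RQW]:[CAQ] = -10/9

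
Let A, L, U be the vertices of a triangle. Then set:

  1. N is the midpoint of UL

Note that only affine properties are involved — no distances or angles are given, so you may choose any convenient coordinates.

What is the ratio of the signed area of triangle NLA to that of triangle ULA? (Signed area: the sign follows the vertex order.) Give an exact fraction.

Choose coordinates A = (0, 0), L = (1, 0), U = (0, 1).
1. N is the midpoint of UL ⇒ N = (1/2, 1/2)
2·[NLA] = -1/2, 2·[ULA] = -1
[NLA]:[ULA] = -1/2:-1 = 1/2

[NLA]:[ULA] = 1/2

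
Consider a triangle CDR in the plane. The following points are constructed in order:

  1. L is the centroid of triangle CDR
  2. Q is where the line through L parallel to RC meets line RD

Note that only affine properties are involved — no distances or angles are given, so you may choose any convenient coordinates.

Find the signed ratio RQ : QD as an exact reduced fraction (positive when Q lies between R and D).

Work in coordinates with C = (0, 0), D = (1, 0), R = (0, 1).
1. L is the centroid of triangle CDR ⇒ L = (1/3, 1/3)
2. Q is where the line through L parallel to RC meets line RD ⇒ Q = (1/3, 2/3)
Q = R + t·(D−R) with t = 1/3, so RQ:QD = t:(1−t) = 1/3:2/3

RQ:QD = 1/2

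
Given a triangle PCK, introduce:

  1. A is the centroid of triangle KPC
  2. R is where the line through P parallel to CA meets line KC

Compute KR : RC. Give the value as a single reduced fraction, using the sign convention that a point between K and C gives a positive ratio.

Work in coordinates with P = (0, 0), C = (1, 0), K = (0, 1).
1. A is the centroid of triangle KPC ⇒ A = (1/3, 1/3)
2. R is where the line through P parallel to CA meets line KC ⇒ R = (2, -1)
R = K + t·(C−K) with t = 2, so KR:RC = t:(1−t) = 2:-1

KR:RC = -2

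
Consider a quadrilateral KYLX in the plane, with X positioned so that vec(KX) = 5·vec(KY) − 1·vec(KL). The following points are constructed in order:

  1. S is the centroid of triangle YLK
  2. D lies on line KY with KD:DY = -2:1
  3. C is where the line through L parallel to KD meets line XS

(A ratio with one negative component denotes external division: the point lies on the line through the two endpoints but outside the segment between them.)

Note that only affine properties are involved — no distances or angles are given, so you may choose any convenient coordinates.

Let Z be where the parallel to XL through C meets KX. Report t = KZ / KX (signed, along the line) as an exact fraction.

t = 1/5

Choose coordinates K = (0, 0), Y = (1, 0), L = (0, 1), X = (5, -1).
1. S is the centroid of triangle YLK ⇒ S = (1/3, 1/3)
2. D lies on line KY with KD:DY = -2:1 ⇒ D = (2, 0)
3. C is where the line through L parallel to KD meets line XS ⇒ C = (-2, 1)
through C parallel to XL: direction (-5, 2); meets KX at Z = (1, -1/5)
Z = K + t·(X−K) with t = 1/5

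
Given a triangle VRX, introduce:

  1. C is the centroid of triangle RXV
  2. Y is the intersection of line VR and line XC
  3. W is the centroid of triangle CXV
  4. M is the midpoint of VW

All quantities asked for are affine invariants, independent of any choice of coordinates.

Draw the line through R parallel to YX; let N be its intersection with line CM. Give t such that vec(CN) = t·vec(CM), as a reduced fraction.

Work in coordinates with V = (0, 0), R = (1, 0), X = (0, 1).
1. C is the centroid of triangle RXV ⇒ C = (1/3, 1/3)
2. Y is the intersection of line VR and line XC ⇒ Y = (1/2, 0)
3. W is the centroid of triangle CXV ⇒ W = (1/9, 4/9)
4. M is the midpoint of VW ⇒ M = (1/18, 2/9)
through R parallel to YX: direction (-1/2, 1); meets CM at N = (3/4, 1/2)
N = C + t·(M−C) with t = -3/2

t = -3/2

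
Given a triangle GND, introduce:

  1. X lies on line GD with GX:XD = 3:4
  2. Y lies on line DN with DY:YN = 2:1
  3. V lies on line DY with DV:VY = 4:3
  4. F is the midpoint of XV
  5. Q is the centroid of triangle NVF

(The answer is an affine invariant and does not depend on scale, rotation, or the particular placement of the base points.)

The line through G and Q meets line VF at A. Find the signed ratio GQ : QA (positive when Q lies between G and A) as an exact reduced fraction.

GQ:QA = 5/13

Choose coordinates G = (0, 0), N = (1, 0), D = (0, 1).
1. X lies on line GD with GX:XD = 3:4 ⇒ X = (0, 3/7)
2. Y lies on line DN with DY:YN = 2:1 ⇒ Y = (2/3, 1/3)
3. V lies on line DY with DV:VY = 4:3 ⇒ V = (8/21, 13/21)
4. F is the midpoint of XV ⇒ F = (4/21, 11/21)
5. Q is the centroid of triangle NVF ⇒ Q = (11/21, 8/21)
line GQ meets VF at A = (66/35, 48/35)
Q = G + t·(A−G) with t = 5/18, so GQ:QA = 5/18:13/18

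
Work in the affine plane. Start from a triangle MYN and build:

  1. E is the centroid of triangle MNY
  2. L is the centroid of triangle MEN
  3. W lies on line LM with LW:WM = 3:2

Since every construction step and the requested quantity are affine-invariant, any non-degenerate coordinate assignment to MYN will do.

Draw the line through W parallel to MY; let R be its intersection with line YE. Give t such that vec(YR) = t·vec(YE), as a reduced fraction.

t = 8/15

Work in coordinates with M = (0, 0), Y = (1, 0), N = (0, 1).
1. E is the centroid of triangle MNY ⇒ E = (1/3, 1/3)
2. L is the centroid of triangle MEN ⇒ L = (1/9, 4/9)
3. W lies on line LM with LW:WM = 3:2 ⇒ W = (2/45, 8/45)
through W parallel to MY: direction (1, 0); meets YE at R = (29/45, 8/45)
R = Y + t·(E−Y) with t = 8/15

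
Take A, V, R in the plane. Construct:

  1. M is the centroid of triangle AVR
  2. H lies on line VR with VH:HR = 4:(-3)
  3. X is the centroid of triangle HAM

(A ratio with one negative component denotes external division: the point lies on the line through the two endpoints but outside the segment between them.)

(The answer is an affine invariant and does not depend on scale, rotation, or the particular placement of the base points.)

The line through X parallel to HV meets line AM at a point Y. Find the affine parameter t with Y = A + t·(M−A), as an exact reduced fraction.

t = 5/6

Set A = (0, 0), V = (1, 0), R = (0, 1); any affine frame gives the same invariant.
1. M is the centroid of triangle AVR ⇒ M = (1/3, 1/3)
2. H lies on line VR with VH:HR = 4:(-3) ⇒ H = (-3, 4)
3. X is the centroid of triangle HAM ⇒ X = (-8/9, 13/9)
through X parallel to HV: direction (4, -4); meets AM at Y = (5/18, 5/18)
Y = A + t·(M−A) with t = 5/6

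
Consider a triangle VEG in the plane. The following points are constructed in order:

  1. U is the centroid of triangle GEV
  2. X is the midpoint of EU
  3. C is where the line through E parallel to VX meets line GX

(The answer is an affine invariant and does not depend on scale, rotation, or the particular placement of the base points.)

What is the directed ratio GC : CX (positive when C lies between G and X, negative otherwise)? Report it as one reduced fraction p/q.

GC:CX = -5

Choose coordinates V = (0, 0), E = (1, 0), G = (0, 1).
1. U is the centroid of triangle GEV ⇒ U = (1/3, 1/3)
2. X is the midpoint of EU ⇒ X = (2/3, 1/6)
3. C is where the line through E parallel to VX meets line GX ⇒ C = (5/6, -1/24)
C = G + t·(X−G) with t = 5/4, so GC:CX = t:(1−t) = 5/4:-1/4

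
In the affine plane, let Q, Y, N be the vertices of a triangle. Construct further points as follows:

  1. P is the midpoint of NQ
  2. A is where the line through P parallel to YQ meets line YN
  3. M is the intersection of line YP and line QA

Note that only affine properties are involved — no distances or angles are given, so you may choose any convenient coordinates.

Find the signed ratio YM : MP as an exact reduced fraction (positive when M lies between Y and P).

YM:MP = 2

Set Q = (0, 0), Y = (1, 0), N = (0, 1); any affine frame gives the same invariant.
1. P is the midpoint of NQ ⇒ P = (0, 1/2)
2. A is where the line through P parallel to YQ meets line YN ⇒ A = (1/2, 1/2)
3. M is the intersection of line YP and line QA ⇒ M = (1/3, 1/3)
M = Y + t·(P−Y) with t = 2/3, so YM:MP = t:(1−t) = 2/3:1/3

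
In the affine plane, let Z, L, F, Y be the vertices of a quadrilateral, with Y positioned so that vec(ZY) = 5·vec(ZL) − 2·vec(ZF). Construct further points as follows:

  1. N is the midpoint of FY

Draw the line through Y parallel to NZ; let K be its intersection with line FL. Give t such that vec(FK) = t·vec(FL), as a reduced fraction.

t = 5/2

Set Z = (0, 0), L = (1, 0), F = (0, 1), Y = (5, -2); any affine frame gives the same invariant.
1. N is the midpoint of FY ⇒ N = (5/2, -1/2)
through Y parallel to NZ: direction (-5/2, 1/2); meets FL at K = (5/2, -3/2)
K = F + t·(L−F) with t = 5/2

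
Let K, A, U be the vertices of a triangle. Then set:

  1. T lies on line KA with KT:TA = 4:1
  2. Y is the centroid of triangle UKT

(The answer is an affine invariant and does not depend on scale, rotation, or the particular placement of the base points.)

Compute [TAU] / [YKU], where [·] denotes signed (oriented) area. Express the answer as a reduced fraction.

Work in coordinates with K = (0, 0), A = (1, 0), U = (0, 1).
1. T lies on line KA with KT:TA = 4:1 ⇒ T = (4/5, 0)
2. Y is the centroid of triangle UKT ⇒ Y = (4/15, 1/3)
2·[TAU] = 1/5, 2·[YKU] = -4/15
[TAU]:[YKU] = 1/5:-4/15 = -3/4

[TAU]:[YKU] = -3/4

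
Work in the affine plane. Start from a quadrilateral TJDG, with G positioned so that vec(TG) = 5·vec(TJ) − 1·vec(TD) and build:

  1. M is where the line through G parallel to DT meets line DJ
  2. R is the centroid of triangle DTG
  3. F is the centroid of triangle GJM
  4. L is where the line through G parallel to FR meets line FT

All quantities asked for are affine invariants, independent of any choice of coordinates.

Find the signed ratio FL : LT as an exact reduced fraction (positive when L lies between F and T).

FL:LT = -32/57

Assign T = (0, 0), J = (1, 0), D = (0, 1), G = (5, -1) — the answer is frame-independent, so this choice is without loss of generality.
1. M is where the line through G parallel to DT meets line DJ ⇒ M = (5, -4)
2. R is the centroid of triangle DTG ⇒ R = (5/3, 0)
3. F is the centroid of triangle GJM ⇒ F = (11/3, -5/3)
4. L is where the line through G parallel to FR meets line FT ⇒ L = (209/25, -19/5)
L = F + t·(T−F) with t = -32/25, so FL:LT = t:(1−t) = -32/25:57/25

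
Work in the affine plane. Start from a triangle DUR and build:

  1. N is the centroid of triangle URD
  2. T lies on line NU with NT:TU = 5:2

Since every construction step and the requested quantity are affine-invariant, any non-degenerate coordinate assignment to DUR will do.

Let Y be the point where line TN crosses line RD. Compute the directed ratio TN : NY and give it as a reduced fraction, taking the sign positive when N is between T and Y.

TN:NY = 10/7

Choose coordinates D = (0, 0), U = (1, 0), R = (0, 1).
1. N is the centroid of triangle URD ⇒ N = (1/3, 1/3)
2. T lies on line NU with NT:TU = 5:2 ⇒ T = (17/21, 2/21)
line TN meets RD at Y = (0, 1/2)
N = T + t·(Y−T) with t = 10/17, so TN:NY = 10/17:7/17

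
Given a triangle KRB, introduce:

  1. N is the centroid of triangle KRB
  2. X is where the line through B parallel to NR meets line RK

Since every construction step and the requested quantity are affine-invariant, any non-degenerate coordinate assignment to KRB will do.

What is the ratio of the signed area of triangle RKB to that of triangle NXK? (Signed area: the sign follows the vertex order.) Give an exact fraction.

[RKB]:[NXK] = 3/2

Choose coordinates K = (0, 0), R = (1, 0), B = (0, 1).
1. N is the centroid of triangle KRB ⇒ N = (1/3, 1/3)
2. X is where the line through B parallel to NR meets line RK ⇒ X = (2, 0)
2·[RKB] = -1, 2·[NXK] = -2/3
[RKB]:[NXK] = -1:-2/3 = 3/2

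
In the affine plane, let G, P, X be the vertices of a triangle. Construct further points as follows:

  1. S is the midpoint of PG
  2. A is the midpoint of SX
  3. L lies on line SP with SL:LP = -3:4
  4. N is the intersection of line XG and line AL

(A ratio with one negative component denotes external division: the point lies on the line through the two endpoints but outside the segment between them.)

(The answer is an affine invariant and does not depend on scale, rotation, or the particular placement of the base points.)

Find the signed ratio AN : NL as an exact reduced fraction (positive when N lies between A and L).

AN:NL = 1/4

Set G = (0, 0), P = (1, 0), X = (0, 1); any affine frame gives the same invariant.
1. S is the midpoint of PG ⇒ S = (1/2, 0)
2. A is the midpoint of SX ⇒ A = (1/4, 1/2)
3. L lies on line SP with SL:LP = -3:4 ⇒ L = (-1, 0)
4. N is the intersection of line XG and line AL ⇒ N = (0, 2/5)
N = A + t·(L−A) with t = 1/5, so AN:NL = t:(1−t) = 1/5:4/5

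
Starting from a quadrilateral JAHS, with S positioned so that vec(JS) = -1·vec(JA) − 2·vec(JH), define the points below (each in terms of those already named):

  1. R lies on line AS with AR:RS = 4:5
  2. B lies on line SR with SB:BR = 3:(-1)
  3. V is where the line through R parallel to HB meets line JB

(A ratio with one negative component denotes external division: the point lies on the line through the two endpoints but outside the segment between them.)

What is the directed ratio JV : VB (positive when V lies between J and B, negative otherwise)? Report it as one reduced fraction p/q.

Choose coordinates J = (0, 0), A = (1, 0), H = (0, 1), S = (-1, -2).
1. R lies on line AS with AR:RS = 4:5 ⇒ R = (1/9, -8/9)
2. B lies on line SR with SB:BR = 3:(-1) ⇒ B = (2/3, -1/3)
3. V is where the line through R parallel to HB meets line JB ⇒ V = (-4/9, 2/9)
V = J + t·(B−J) with t = -2/3, so JV:VB = t:(1−t) = -2/3:5/3

JV:VB = -2/5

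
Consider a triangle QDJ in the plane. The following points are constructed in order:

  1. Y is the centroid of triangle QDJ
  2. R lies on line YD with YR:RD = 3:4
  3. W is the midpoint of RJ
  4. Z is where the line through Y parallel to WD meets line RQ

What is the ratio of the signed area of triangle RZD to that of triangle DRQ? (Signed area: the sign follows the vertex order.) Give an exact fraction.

[RZD]:[DRQ] = 1/7

Set Q = (0, 0), D = (1, 0), J = (0, 1); any affine frame gives the same invariant.
1. Y is the centroid of triangle QDJ ⇒ Y = (1/3, 1/3)
2. R lies on line YD with YR:RD = 3:4 ⇒ R = (13/21, 4/21)
3. W is the midpoint of RJ ⇒ W = (13/42, 25/42)
4. Z is where the line through Y parallel to WD meets line RQ ⇒ Z = (26/49, 8/49)
2·[RZD] = 4/147, 2·[DRQ] = 4/21
[RZD]:[DRQ] = 4/147:4/21 = 1/7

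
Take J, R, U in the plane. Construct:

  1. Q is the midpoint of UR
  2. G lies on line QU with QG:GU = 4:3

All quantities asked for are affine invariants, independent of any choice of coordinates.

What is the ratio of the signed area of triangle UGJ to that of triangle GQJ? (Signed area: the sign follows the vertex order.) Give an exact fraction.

Assign J = (0, 0), R = (1, 0), U = (0, 1) — the answer is frame-independent, so this choice is without loss of generality.
1. Q is the midpoint of UR ⇒ Q = (1/2, 1/2)
2. G lies on line QU with QG:GU = 4:3 ⇒ G = (3/14, 11/14)
2·[UGJ] = -3/14, 2·[GQJ] = -2/7
[UGJ]:[GQJ] = -3/14:-2/7 = 3/4

[UGJ]:[GQJ] = 3/4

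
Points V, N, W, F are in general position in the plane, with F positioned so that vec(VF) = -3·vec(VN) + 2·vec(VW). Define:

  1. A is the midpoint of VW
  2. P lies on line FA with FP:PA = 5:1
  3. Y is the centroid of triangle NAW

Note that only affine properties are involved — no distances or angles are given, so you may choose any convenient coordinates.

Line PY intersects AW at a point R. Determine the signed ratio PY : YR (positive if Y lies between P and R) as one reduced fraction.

Choose coordinates V = (0, 0), N = (1, 0), W = (0, 1), F = (-3, 2).
1. A is the midpoint of VW ⇒ A = (0, 1/2)
2. P lies on line FA with FP:PA = 5:1 ⇒ P = (-1/2, 3/4)
3. Y is the centroid of triangle NAW ⇒ Y = (1/3, 1/2)
line PY meets AW at R = (0, 3/5)
Y = P + t·(R−P) with t = 5/3, so PY:YR = 5/3:-2/3

PY:YR = -5/2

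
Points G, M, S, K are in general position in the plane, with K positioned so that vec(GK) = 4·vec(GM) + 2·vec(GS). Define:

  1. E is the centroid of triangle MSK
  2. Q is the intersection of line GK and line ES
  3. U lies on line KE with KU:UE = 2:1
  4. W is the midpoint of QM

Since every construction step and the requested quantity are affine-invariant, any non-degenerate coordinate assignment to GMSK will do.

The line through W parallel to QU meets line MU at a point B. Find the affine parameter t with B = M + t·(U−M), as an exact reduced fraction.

t = 1/2

Set G = (0, 0), M = (1, 0), S = (0, 1), K = (4, 2); any affine frame gives the same invariant.
1. E is the centroid of triangle MSK ⇒ E = (5/3, 1)
2. Q is the intersection of line GK and line ES ⇒ Q = (2, 1)
3. U lies on line KE with KU:UE = 2:1 ⇒ U = (22/9, 4/3)
4. W is the midpoint of QM ⇒ W = (3/2, 1/2)
through W parallel to QU: direction (4/9, 1/3); meets MU at B = (31/18, 2/3)
B = M + t·(U−M) with t = 1/2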